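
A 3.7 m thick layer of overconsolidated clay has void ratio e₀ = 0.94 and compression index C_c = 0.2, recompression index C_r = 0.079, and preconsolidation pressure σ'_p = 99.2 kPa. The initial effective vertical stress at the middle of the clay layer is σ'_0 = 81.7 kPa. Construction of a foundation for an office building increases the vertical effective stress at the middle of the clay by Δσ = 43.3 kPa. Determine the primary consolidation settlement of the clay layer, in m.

S_c ≈ 0.051 m

Final effective stress: σ'_f = 81.7 + 43.3 = 125 kPa.
σ'_f = 125 > σ'_p = 99.2 kPa, so the stress path crosses the preconsolidation pressure — recompression up to σ'_p, then virgin compression beyond:
S_c = H/(1+e₀)·[C_r·log₁₀(σ'_p/σ'_0) + C_c·log₁₀(σ'_f/σ'_p)]
    = 3.7/1.94 × [0.079×log₁₀(99.2/81.7) + 0.2×log₁₀(125/99.2)]
    = 1.9072 × [0.0066589 + 0.02008] = 0.051 m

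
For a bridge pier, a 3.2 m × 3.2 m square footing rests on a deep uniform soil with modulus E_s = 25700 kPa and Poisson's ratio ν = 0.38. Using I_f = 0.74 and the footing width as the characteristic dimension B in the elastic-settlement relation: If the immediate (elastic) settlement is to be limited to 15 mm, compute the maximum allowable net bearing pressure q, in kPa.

S_e = q·B·(1−ν²)/E_s · I_f  ⇒  q = S_e·E_s / (B·(1−ν²)·I_f).
q = 0.015 × 25700 / (3.2 × 0.8556 × 0.74) = 190.3 kPa

q ≈ 190 kPa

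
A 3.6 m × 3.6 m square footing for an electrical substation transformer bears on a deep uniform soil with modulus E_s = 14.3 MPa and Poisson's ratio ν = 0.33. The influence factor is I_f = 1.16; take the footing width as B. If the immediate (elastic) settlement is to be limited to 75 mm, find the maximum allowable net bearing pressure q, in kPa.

E_s = 14.3 MPa = 14300 kPa.
S_e = q·B·(1−ν²)/E_s · I_f  ⇒  q = S_e·E_s / (B·(1−ν²)·I_f).
q = 0.075 × 14300 / (3.6 × 0.8911 × 1.16) = 288.2 kPa

q ≈ 288 kPa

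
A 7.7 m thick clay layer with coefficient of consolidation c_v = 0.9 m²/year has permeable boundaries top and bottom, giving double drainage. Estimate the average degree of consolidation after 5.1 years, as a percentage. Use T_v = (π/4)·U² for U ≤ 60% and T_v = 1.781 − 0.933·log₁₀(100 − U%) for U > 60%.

U ≈ 62.2 %

Drainage path length: H_d = H/2 = 3.85 m (double drainage).
T_v = c_v·t/H_d² = 0.9×5.1/3.85² = 0.30966.
T_v = 0.30966 corresponds to the U > 60% branch:
U = 1 − 10^((1.781 − T_v)/0.933)/100 = 0.6224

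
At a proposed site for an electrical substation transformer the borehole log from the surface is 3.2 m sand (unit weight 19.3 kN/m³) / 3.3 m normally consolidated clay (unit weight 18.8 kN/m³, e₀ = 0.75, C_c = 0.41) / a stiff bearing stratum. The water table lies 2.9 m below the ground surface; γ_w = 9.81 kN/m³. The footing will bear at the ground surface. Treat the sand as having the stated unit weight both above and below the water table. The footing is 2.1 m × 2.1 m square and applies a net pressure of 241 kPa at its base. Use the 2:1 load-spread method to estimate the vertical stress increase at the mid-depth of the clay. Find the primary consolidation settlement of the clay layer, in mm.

S_c ≈ 87.8 mm

Mid-depth of clay below the ground surface: z = 3.2 + 3.3/2 = 4.85 m.
Total vertical stress at mid-clay: σ_v = 19.3×3.2 + 18.8×1.65 = 92.78 kPa.
Pore pressure: u = 9.81×(4.85 − 2.9) = 19.13 kPa.
Initial effective stress: σ'_0 = σ_v − u = 92.78 − 19.13 = 73.65 kPa.
Stress increase at mid-clay by the 2:1 spreading method:
Δσ = qBL/((B+z)(L+z)) = 241×2.1×2.1/((2.1+4.85)(2.1+4.85)) = 22.003 kPa
Final effective stress: σ'_f = σ'_0 + Δσ = 73.65 + 22.003 = 95.653 kPa.
Normally consolidated clay, so the full stress increment lies on the virgin compression line:
S_c = C_c·H/(1+e₀)·log₁₀(σ'_f/σ'_0) = 0.41×3.3/(1+0.75)×log₁₀(95.653/73.65)
    = 0.77314 × 0.11353 = 0.08777 m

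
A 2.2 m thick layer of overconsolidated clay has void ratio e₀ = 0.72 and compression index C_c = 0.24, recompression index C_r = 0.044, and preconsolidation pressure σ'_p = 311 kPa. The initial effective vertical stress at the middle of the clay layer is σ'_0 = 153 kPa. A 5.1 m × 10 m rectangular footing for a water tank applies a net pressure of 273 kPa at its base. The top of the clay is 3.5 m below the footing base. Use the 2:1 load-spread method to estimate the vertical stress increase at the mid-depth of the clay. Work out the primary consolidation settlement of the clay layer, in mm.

Mid-depth of clay below the footing base: z = 3.5 + 2.2/2 = 4.6 m.
Stress increase at mid-clay by the 2:1 spreading method:
Δσ = qBL/((B+z)(L+z)) = 273×5.1×10/((5.1+4.6)(10+4.6)) = 98.312 kPa
Final effective stress: σ'_f = 153 + 98.312 = 251.31 kPa.
σ'_f = 251.31 ≤ σ'_p = 311 kPa, so the clay remains overconsolidated and only the recompression index applies:
S_c = C_r·H/(1+e₀)·log₁₀(σ'_f/σ'_0) = 0.044×2.2/1.72×log₁₀(251.31/153)
    = 0.05628 × 0.21552 = 0.01213 m

S_c ≈ 12.1 mm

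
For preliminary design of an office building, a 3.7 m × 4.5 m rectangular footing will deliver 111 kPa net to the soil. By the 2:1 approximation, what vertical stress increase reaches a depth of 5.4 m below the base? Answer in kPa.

By the 2:1 method the load spreads at 1 horizontal : 2 vertical, so at depth z the loaded area has grown by z in each plan dimension:
Δσ = qBL/((B+z)(L+z)) = 111×3.7×4.5/((3.7+5.4)(4.5+5.4)) = 20.514 kPa

Δσ_z ≈ 20.5 kPa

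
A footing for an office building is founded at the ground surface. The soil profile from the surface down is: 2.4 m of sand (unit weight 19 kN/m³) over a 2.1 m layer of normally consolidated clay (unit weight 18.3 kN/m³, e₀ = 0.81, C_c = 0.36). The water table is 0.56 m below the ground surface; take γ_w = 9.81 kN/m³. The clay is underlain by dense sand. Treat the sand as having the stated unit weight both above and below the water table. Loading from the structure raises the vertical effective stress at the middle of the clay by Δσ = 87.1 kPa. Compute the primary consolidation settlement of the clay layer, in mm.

Mid-depth of clay below the ground surface: z = 2.4 + 2.1/2 = 3.45 m.
Total vertical stress at mid-clay: σ_v = 19×2.4 + 18.3×1.05 = 64.815 kPa.
Pore pressure: u = 9.81×(3.45 − 0.56) = 28.351 kPa.
Initial effective stress: σ'_0 = σ_v − u = 64.815 − 28.351 = 36.464 kPa.
Final effective stress: σ'_f = σ'_0 + Δσ = 36.464 + 87.1 = 123.56 kPa.
Normally consolidated clay, so the full stress increment lies on the virgin compression line:
S_c = C_c·H/(1+e₀)·log₁₀(σ'_f/σ'_0) = 0.36×2.1/(1+0.81)×log₁₀(123.56/36.464)
    = 0.41768 × 0.53001 = 0.2214 m

S_c ≈ 221 mm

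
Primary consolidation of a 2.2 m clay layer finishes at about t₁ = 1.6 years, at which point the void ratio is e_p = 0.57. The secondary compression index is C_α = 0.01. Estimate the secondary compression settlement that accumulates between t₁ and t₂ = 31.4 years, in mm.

S_s ≈ 18.1 mm

Secondary compression: S_s = C_α·H/(1+e_p)·log₁₀(t₂/t₁)
S_s = 0.01×2.2/(1+0.57)×log₁₀(31.4/1.6)
    = 0.01401 × 1.293 = 0.01812 m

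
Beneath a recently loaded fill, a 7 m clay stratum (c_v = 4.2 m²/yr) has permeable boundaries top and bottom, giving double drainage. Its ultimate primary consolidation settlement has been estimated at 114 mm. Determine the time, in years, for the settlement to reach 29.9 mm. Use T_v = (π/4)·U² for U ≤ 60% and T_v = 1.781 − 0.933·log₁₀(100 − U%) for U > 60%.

t ≈ 0.158 years

Drainage path length: H_d = H/2 = 3.5 m (double drainage).
U = S(t)/S_ult = 29.9/114 = 0.2623.
U ≤ 60%: T_v = (π/4)·U² = (π/4)×0.26228² = 0.054028.
t = T_v·H_d²/c_v = 0.054028×3.5²/4.2 = 0.1576 years.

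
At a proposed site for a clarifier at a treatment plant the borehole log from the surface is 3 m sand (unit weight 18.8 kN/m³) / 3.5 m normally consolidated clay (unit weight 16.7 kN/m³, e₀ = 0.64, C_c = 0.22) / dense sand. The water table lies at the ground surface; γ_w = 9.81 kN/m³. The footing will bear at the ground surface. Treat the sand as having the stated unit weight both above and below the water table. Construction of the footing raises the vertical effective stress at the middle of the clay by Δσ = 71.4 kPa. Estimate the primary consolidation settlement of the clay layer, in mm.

Mid-depth of clay below the ground surface: z = 3 + 3.5/2 = 4.75 m.
Total vertical stress at mid-clay: σ_v = 18.8×3 + 16.7×1.75 = 85.625 kPa.
Pore pressure: u = 9.81×(4.75 − 0) = 46.598 kPa.
Initial effective stress: σ'_0 = σ_v − u = 85.625 − 46.598 = 39.027 kPa.
Final effective stress: σ'_f = σ'_0 + Δσ = 39.027 + 71.4 = 110.43 kPa.
Normally consolidated clay, so the full stress increment lies on the virgin compression line:
S_c = C_c·H/(1+e₀)·log₁₀(σ'_f/σ'_0) = 0.22×3.5/(1+0.64)×log₁₀(110.43/39.027)
    = 0.46951 × 0.45172 = 0.2121 m

S_c ≈ 212 mm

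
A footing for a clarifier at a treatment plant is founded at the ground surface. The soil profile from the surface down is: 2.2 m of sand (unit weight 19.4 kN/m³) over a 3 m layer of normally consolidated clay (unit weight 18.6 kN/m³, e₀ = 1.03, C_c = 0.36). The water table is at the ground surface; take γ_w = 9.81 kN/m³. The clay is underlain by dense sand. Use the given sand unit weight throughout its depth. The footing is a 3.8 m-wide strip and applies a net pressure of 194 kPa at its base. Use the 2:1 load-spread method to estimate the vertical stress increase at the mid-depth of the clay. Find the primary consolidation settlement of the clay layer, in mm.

Mid-depth of clay below the ground surface: z = 2.2 + 3/2 = 3.7 m.
Total vertical stress at mid-clay: σ_v = 19.4×2.2 + 18.6×1.5 = 70.58 kPa.
Pore pressure: u = 9.81×(3.7 − 0) = 36.297 kPa.
Initial effective stress: σ'_0 = σ_v − u = 70.58 − 36.297 = 34.283 kPa.
Stress increase at mid-clay by the 2:1 spreading method:
Δσ = qB/(B+z) = 194×3.8/(3.8+3.7) = 98.293 kPa
Final effective stress: σ'_f = σ'_0 + Δσ = 34.283 + 98.293 = 132.58 kPa.
Normally consolidated clay, so the full stress increment lies on the virgin compression line:
S_c = C_c·H/(1+e₀)·log₁₀(σ'_f/σ'_0) = 0.36×3/(1+1.03)×log₁₀(132.58/34.283)
    = 0.53202 × 0.5874 = 0.3125 m

S_c ≈ 313 mm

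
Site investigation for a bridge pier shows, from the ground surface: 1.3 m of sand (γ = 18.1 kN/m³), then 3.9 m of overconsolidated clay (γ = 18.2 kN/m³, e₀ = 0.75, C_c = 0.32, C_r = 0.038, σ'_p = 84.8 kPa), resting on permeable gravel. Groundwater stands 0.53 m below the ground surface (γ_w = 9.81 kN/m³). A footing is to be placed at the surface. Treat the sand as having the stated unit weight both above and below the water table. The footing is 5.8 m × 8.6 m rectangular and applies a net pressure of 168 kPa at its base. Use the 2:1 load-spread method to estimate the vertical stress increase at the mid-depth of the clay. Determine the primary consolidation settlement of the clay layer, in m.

S_c ≈ 0.117 m

Mid-depth of clay below the ground surface: z = 1.3 + 3.9/2 = 3.25 m.
Total vertical stress at mid-clay: σ_v = 18.1×1.3 + 18.2×1.95 = 59.02 kPa.
Pore pressure: u = 9.81×(3.25 − 0.53) = 26.683 kPa.
Initial effective stress: σ'_0 = σ_v − u = 59.02 − 26.683 = 32.337 kPa.
Stress increase at mid-clay by the 2:1 spreading method:
Δσ = qBL/((B+z)(L+z)) = 168×5.8×8.6/((5.8+3.25)(8.6+3.25)) = 78.139 kPa
Final effective stress: σ'_f = 32.337 + 78.139 = 110.48 kPa.
σ'_f = 110.48 > σ'_p = 84.8 kPa, so the stress path crosses the preconsolidation pressure — recompression up to σ'_p, then virgin compression beyond:
S_c = H/(1+e₀)·[C_r·log₁₀(σ'_p/σ'_0) + C_c·log₁₀(σ'_f/σ'_p)]
    = 3.9/1.75 × [0.038×log₁₀(84.8/32.337) + 0.32×log₁₀(110.48/84.8)]
    = 2.2286 × [0.01591 + 0.036764] = 0.1174 m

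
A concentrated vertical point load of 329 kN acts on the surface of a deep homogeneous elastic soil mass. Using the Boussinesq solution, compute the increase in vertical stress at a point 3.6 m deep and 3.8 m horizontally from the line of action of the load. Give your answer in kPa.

Δσ_z ≈ 1.86 kPa

Boussinesq vertical stress below a point load on an elastic half-space:
Δσ_z = 3P/(2πz²) · [1 + (r/z)²]^(−5/2)
r/z = 3.8/3.6 = 1.0556; [1+(r/z)²]^(−5/2) = 0.15386.
Δσ_z = 3×329/(2π×3.6²) × 0.15386 = 12.121 × 0.15386 = 1.865 kPa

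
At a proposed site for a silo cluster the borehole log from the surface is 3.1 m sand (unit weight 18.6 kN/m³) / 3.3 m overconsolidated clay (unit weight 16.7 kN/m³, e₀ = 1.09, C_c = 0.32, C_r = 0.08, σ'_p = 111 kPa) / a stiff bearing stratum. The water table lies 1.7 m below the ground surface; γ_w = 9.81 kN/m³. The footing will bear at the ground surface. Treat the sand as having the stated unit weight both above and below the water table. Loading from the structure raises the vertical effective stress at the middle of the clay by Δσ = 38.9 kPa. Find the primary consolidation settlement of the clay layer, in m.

S_c ≈ 0.0292 m

Mid-depth of clay below the ground surface: z = 3.1 + 3.3/2 = 4.75 m.
Total vertical stress at mid-clay: σ_v = 18.6×3.1 + 16.7×1.65 = 85.215 kPa.
Pore pressure: u = 9.81×(4.75 − 1.7) = 29.921 kPa.
Initial effective stress: σ'_0 = σ_v − u = 85.215 − 29.921 = 55.294 kPa.
Final effective stress: σ'_f = 55.294 + 38.9 = 94.194 kPa.
σ'_f = 94.194 ≤ σ'_p = 111 kPa, so the clay remains overconsolidated and only the recompression index applies:
S_c = C_r·H/(1+e₀)·log₁₀(σ'_f/σ'_0) = 0.08×3.3/2.09×log₁₀(94.194/55.294)
    = 0.12631 × 0.23135 = 0.02922 m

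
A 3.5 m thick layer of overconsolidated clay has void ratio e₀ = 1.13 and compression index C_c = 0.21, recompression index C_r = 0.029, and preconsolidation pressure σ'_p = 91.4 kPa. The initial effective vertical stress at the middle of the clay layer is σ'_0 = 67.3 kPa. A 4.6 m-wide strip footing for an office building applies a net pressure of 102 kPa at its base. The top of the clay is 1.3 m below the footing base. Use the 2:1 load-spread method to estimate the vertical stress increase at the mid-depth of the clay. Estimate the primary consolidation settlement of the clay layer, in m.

Mid-depth of clay below the footing base: z = 1.3 + 3.5/2 = 3.05 m.
Stress increase at mid-clay by the 2:1 spreading method:
Δσ = qB/(B+z) = 102×4.6/(4.6+3.05) = 61.333 kPa
Final effective stress: σ'_f = 67.3 + 61.333 = 128.63 kPa.
σ'_f = 128.63 > σ'_p = 91.4 kPa, so the stress path crosses the preconsolidation pressure — recompression up to σ'_p, then virgin compression beyond:
S_c = H/(1+e₀)·[C_r·log₁₀(σ'_p/σ'_0) + C_c·log₁₀(σ'_f/σ'_p)]
    = 3.5/2.13 × [0.029×log₁₀(91.4/67.3) + 0.21×log₁₀(128.63/91.4)]
    = 1.6432 × [0.003855 + 0.031163] = 0.05754 m

S_c ≈ 0.0575 m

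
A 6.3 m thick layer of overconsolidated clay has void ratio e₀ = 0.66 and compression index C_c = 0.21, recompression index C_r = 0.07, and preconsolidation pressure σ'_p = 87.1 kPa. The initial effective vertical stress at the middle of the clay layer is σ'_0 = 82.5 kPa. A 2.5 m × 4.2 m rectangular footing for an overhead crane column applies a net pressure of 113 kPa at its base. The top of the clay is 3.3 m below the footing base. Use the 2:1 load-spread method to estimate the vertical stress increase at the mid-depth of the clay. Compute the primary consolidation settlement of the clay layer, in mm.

Mid-depth of clay below the footing base: z = 3.3 + 6.3/2 = 6.45 m.
Stress increase at mid-clay by the 2:1 spreading method:
Δσ = qBL/((B+z)(L+z)) = 113×2.5×4.2/((2.5+6.45)(4.2+6.45)) = 12.448 kPa
Final effective stress: σ'_f = 82.5 + 12.448 = 94.948 kPa.
σ'_f = 94.948 > σ'_p = 87.1 kPa, so the stress path crosses the preconsolidation pressure — recompression up to σ'_p, then virgin compression beyond:
S_c = H/(1+e₀)·[C_r·log₁₀(σ'_p/σ'_0) + C_c·log₁₀(σ'_f/σ'_p)]
    = 6.3/1.66 × [0.07×log₁₀(87.1/82.5) + 0.21×log₁₀(94.948/87.1)]
    = 3.7952 × [0.0016495 + 0.0078682] = 0.03612 m

S_c ≈ 36.1 mm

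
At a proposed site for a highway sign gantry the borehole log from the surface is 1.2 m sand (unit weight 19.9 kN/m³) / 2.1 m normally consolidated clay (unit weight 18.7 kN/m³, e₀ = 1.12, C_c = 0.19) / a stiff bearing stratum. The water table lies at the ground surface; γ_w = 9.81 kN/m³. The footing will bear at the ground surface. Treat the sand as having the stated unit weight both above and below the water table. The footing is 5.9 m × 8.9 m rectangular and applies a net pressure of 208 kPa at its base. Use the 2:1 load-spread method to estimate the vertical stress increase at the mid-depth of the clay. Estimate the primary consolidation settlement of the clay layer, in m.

Mid-depth of clay below the ground surface: z = 1.2 + 2.1/2 = 2.25 m.
Total vertical stress at mid-clay: σ_v = 19.9×1.2 + 18.7×1.05 = 43.515 kPa.
Pore pressure: u = 9.81×(2.25 − 0) = 22.073 kPa.
Initial effective stress: σ'_0 = σ_v − u = 43.515 − 22.073 = 21.442 kPa.
Stress increase at mid-clay by the 2:1 spreading method:
Δσ = qBL/((B+z)(L+z)) = 208×5.9×8.9/((5.9+2.25)(8.9+2.25)) = 120.19 kPa
Final effective stress: σ'_f = σ'_0 + Δσ = 21.442 + 120.19 = 141.63 kPa.
Normally consolidated clay, so the full stress increment lies on the virgin compression line:
S_c = C_c·H/(1+e₀)·log₁₀(σ'_f/σ'_0) = 0.19×2.1/(1+1.12)×log₁₀(141.63/21.442)
    = 0.18821 × 0.81989 = 0.1543 m

S_c ≈ 0.154 m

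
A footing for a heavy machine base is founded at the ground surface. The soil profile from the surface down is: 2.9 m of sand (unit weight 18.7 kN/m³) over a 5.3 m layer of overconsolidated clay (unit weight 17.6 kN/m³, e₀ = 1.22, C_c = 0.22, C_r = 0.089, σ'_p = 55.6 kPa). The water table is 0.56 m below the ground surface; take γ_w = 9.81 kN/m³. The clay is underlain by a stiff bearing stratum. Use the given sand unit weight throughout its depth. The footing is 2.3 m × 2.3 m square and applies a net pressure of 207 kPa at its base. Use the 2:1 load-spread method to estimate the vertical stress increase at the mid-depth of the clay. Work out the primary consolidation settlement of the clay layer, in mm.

Mid-depth of clay below the ground surface: z = 2.9 + 5.3/2 = 5.55 m.
Total vertical stress at mid-clay: σ_v = 18.7×2.9 + 17.6×2.65 = 100.87 kPa.
Pore pressure: u = 9.81×(5.55 − 0.56) = 48.952 kPa.
Initial effective stress: σ'_0 = σ_v − u = 100.87 − 48.952 = 51.918 kPa.
Stress increase at mid-clay by the 2:1 spreading method:
Δσ = qBL/((B+z)(L+z)) = 207×2.3×2.3/((2.3+5.55)(2.3+5.55)) = 17.77 kPa
Final effective stress: σ'_f = 51.918 + 17.77 = 69.688 kPa.
σ'_f = 69.688 > σ'_p = 55.6 kPa, so the stress path crosses the preconsolidation pressure — recompression up to σ'_p, then virgin compression beyond:
S_c = H/(1+e₀)·[C_r·log₁₀(σ'_p/σ'_0) + C_c·log₁₀(σ'_f/σ'_p)]
    = 5.3/2.22 × [0.089×log₁₀(55.6/51.918) + 0.22×log₁₀(69.688/55.6)]
    = 2.3874 × [0.0026484 + 0.021578] = 0.05784 m

S_c ≈ 57.8 mm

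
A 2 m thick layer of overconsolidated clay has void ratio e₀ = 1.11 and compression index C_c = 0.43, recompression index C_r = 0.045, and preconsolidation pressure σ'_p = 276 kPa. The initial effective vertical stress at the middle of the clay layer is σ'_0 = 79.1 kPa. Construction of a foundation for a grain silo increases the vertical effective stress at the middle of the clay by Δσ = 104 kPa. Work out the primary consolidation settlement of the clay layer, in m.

S_c ≈ 0.0155 m

Final effective stress: σ'_f = 79.1 + 104 = 183.1 kPa.
σ'_f = 183.1 ≤ σ'_p = 276 kPa, so the clay remains overconsolidated and only the recompression index applies:
S_c = C_r·H/(1+e₀)·log₁₀(σ'_f/σ'_0) = 0.045×2/2.11×log₁₀(183.1/79.1)
    = 0.042654 × 0.36451 = 0.01555 m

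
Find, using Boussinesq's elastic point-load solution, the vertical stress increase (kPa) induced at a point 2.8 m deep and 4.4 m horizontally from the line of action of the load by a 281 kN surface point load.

Δσ_z ≈ 0.763 kPa

Boussinesq vertical stress below a point load on an elastic half-space:
Δσ_z = 3P/(2πz²) · [1 + (r/z)²]^(−5/2)
r/z = 4.4/2.8 = 1.5714; [1+(r/z)²]^(−5/2) = 0.044603.
Δσ_z = 3×281/(2π×2.8²) × 0.044603 = 17.113 × 0.044603 = 0.7633 kPa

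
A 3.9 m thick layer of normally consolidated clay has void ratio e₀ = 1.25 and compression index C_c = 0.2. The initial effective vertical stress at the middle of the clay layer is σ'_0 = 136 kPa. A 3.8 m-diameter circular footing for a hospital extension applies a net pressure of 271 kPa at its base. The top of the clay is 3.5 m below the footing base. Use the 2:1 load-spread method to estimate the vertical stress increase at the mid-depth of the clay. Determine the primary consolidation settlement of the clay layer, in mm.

Mid-depth of clay below the footing base: z = 3.5 + 3.9/2 = 5.45 m.
Stress increase at mid-clay by the 2:1 spreading method:
Δσ ≈ qD²/(D+z)² = 271×3.8²/(3.8+5.45)² = 45.735 kPa
Final effective stress: σ'_f = σ'_0 + Δσ = 136 + 45.735 = 181.74 kPa.
Normally consolidated clay, so the full stress increment lies on the virgin compression line:
S_c = C_c·H/(1+e₀)·log₁₀(σ'_f/σ'_0) = 0.2×3.9/(1+1.25)×log₁₀(181.74/136)
    = 0.34667 × 0.12591 = 0.04365 m

S_c ≈ 43.6 mm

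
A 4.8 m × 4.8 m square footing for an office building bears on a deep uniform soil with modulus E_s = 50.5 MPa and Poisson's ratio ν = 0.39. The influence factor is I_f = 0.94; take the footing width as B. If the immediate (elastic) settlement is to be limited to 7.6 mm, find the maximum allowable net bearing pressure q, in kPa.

E_s = 50.5 MPa = 50500 kPa.
S_e = q·B·(1−ν²)/E_s · I_f  ⇒  q = S_e·E_s / (B·(1−ν²)·I_f).
q = 0.0076 × 50500 / (4.8 × 0.8479 × 0.94) = 100.3 kPa

q ≈ 100 kPa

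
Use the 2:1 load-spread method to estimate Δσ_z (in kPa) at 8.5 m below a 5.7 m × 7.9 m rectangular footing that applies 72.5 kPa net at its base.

Δσ_z ≈ 14 kPa

By the 2:1 method the load spreads at 1 horizontal : 2 vertical, so at depth z the loaded area has grown by z in each plan dimension:
Δσ = qBL/((B+z)(L+z)) = 72.5×5.7×7.9/((5.7+8.5)(7.9+8.5)) = 14.019 kPa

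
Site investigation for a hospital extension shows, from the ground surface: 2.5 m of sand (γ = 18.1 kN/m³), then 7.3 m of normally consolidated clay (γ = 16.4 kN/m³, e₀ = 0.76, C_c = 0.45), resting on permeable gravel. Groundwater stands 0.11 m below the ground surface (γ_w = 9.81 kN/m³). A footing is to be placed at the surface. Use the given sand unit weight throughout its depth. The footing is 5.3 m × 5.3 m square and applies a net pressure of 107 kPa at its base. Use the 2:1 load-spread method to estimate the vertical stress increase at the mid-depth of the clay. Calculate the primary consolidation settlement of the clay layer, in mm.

S_c ≈ 329 mm

Mid-depth of clay below the ground surface: z = 2.5 + 7.3/2 = 6.15 m.
Total vertical stress at mid-clay: σ_v = 18.1×2.5 + 16.4×3.65 = 105.11 kPa.
Pore pressure: u = 9.81×(6.15 − 0.11) = 59.252 kPa.
Initial effective stress: σ'_0 = σ_v − u = 105.11 − 59.252 = 45.858 kPa.
Stress increase at mid-clay by the 2:1 spreading method:
Δσ = qBL/((B+z)(L+z)) = 107×5.3×5.3/((5.3+6.15)(5.3+6.15)) = 22.926 kPa
Final effective stress: σ'_f = σ'_0 + Δσ = 45.858 + 22.926 = 68.784 kPa.
Normally consolidated clay, so the full stress increment lies on the virgin compression line:
S_c = C_c·H/(1+e₀)·log₁₀(σ'_f/σ'_0) = 0.45×7.3/(1+0.76)×log₁₀(68.784/45.858)
    = 1.8665 × 0.17607 = 0.3286 m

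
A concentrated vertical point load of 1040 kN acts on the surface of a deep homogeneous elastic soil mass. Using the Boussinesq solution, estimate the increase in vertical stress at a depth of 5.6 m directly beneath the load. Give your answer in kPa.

Boussinesq vertical stress below a point load on an elastic half-space:
Δσ_z = 3P/(2πz²) · [1 + (r/z)²]^(−5/2)
r/z = 0/5.6 = 0; [1+(r/z)²]^(−5/2) = 1.
Δσ_z = 3×1040/(2π×5.6²) × 1 = 15.834 × 1 = 15.83 kPa

Δσ_z ≈ 15.8 kPa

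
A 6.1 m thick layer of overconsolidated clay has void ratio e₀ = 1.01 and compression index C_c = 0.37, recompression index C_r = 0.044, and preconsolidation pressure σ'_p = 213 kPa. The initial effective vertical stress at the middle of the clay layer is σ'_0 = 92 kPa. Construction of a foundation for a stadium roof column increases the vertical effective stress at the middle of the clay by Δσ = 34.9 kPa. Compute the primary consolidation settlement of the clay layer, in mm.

S_c ≈ 18.7 mm

Final effective stress: σ'_f = 92 + 34.9 = 126.9 kPa.
σ'_f = 126.9 ≤ σ'_p = 213 kPa, so the clay remains overconsolidated and only the recompression index applies:
S_c = C_r·H/(1+e₀)·log₁₀(σ'_f/σ'_0) = 0.044×6.1/2.01×log₁₀(126.9/92)
    = 0.13353 × 0.13967 = 0.01865 m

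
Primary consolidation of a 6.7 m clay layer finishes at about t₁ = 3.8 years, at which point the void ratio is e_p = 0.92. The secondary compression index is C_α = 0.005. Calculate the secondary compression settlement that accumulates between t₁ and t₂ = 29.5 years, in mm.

Secondary compression: S_s = C_α·H/(1+e_p)·log₁₀(t₂/t₁)
S_s = 0.005×6.7/(1+0.92)×log₁₀(29.5/3.8)
    = 0.01745 × 0.89 = 0.01553 m

S_s ≈ 15.5 mm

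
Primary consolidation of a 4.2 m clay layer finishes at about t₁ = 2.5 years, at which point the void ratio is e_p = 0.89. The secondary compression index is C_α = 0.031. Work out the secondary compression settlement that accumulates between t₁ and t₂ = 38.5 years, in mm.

S_s ≈ 81.8 mm

Secondary compression: S_s = C_α·H/(1+e_p)·log₁₀(t₂/t₁)
S_s = 0.031×4.2/(1+0.89)×log₁₀(38.5/2.5)
    = 0.06889 × 1.188 = 0.08181 m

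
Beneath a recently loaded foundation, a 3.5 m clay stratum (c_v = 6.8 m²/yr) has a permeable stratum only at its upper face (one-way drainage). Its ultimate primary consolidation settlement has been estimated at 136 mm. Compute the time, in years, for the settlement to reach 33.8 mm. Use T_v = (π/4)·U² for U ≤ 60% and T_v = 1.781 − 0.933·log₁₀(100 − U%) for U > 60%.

Drainage path length: H_d = H = 3.5 m (single drainage).
U = S(t)/S_ult = 33.8/136 = 0.2485.
U ≤ 60%: T_v = (π/4)·U² = (π/4)×0.24853² = 0.048512.
t = T_v·H_d²/c_v = 0.048512×3.5²/6.8 = 0.08739 years.

t ≈ 0.0874 years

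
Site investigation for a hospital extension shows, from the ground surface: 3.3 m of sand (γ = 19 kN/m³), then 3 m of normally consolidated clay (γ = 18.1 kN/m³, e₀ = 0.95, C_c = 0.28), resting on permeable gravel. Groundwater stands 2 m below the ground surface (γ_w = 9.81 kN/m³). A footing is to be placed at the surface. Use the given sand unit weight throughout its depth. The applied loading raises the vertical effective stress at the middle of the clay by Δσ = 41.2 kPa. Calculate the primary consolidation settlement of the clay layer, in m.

Mid-depth of clay below the ground surface: z = 3.3 + 3/2 = 4.8 m.
Total vertical stress at mid-clay: σ_v = 19×3.3 + 18.1×1.5 = 89.85 kPa.
Pore pressure: u = 9.81×(4.8 − 2) = 27.468 kPa.
Initial effective stress: σ'_0 = σ_v − u = 89.85 − 27.468 = 62.382 kPa.
Final effective stress: σ'_f = σ'_0 + Δσ = 62.382 + 41.2 = 103.58 kPa.
Normally consolidated clay, so the full stress increment lies on the virgin compression line:
S_c = C_c·H/(1+e₀)·log₁₀(σ'_f/σ'_0) = 0.28×3/(1+0.95)×log₁₀(103.58/62.382)
    = 0.43077 × 0.22022 = 0.09486 m

S_c ≈ 0.0949 m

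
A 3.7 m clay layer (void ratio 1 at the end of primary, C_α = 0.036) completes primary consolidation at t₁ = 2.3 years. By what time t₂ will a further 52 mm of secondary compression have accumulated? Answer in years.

S_s = C_α·H/(1+e_p)·log₁₀(t₂/t₁) ⇒ log₁₀(t₂/t₁) = S_s·(1+e_p)/(C_α·H).
log₁₀(t₂/t₁) = 0.052 × (1+1) / (0.036×3.7) = 0.7808
t₂ = t₁ × 10^0.7808 = 2.3 × 6.036 = 13.88 years

t₂ ≈ 13.9 years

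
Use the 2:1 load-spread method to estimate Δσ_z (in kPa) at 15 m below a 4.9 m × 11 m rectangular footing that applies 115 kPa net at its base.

Δσ_z ≈ 12 kPa

By the 2:1 method the load spreads at 1 horizontal : 2 vertical, so at depth z the loaded area has grown by z in each plan dimension:
Δσ = qBL/((B+z)(L+z)) = 115×4.9×11/((4.9+15)(11+15)) = 11.98 kPa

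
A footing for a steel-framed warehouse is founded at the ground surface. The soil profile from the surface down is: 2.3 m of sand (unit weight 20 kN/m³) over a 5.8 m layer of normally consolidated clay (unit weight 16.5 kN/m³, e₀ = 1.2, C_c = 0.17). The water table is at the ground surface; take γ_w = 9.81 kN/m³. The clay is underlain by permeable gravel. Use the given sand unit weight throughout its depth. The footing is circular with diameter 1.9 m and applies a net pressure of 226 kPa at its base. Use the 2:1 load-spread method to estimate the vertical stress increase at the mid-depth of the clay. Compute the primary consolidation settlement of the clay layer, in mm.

S_c ≈ 62.4 mm

Mid-depth of clay below the ground surface: z = 2.3 + 5.8/2 = 5.2 m.
Total vertical stress at mid-clay: σ_v = 20×2.3 + 16.5×2.9 = 93.85 kPa.
Pore pressure: u = 9.81×(5.2 − 0) = 51.012 kPa.
Initial effective stress: σ'_0 = σ_v − u = 93.85 − 51.012 = 42.838 kPa.
Stress increase at mid-clay by the 2:1 spreading method:
Δσ ≈ qD²/(D+z)² = 226×1.9²/(1.9+5.2)² = 16.184 kPa
Final effective stress: σ'_f = σ'_0 + Δσ = 42.838 + 16.184 = 59.022 kPa.
Normally consolidated clay, so the full stress increment lies on the virgin compression line:
S_c = C_c·H/(1+e₀)·log₁₀(σ'_f/σ'_0) = 0.17×5.8/(1+1.2)×log₁₀(59.022/42.838)
    = 0.44818 × 0.13918 = 0.06238 m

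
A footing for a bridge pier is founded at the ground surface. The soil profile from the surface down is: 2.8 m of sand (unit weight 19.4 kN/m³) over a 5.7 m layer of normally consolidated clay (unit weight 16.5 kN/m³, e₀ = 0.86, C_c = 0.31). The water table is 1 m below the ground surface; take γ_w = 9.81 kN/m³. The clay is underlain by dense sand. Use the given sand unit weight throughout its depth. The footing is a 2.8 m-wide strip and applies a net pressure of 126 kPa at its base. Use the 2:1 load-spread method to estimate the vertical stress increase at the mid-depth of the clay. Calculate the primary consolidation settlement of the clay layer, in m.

S_c ≈ 0.231 m

Mid-depth of clay below the ground surface: z = 2.8 + 5.7/2 = 5.65 m.
Total vertical stress at mid-clay: σ_v = 19.4×2.8 + 16.5×2.85 = 101.34 kPa.
Pore pressure: u = 9.81×(5.65 − 1) = 45.617 kPa.
Initial effective stress: σ'_0 = σ_v − u = 101.34 − 45.617 = 55.723 kPa.
Stress increase at mid-clay by the 2:1 spreading method:
Δσ = qB/(B+z) = 126×2.8/(2.8+5.65) = 41.751 kPa
Final effective stress: σ'_f = σ'_0 + Δσ = 55.723 + 41.751 = 97.474 kPa.
Normally consolidated clay, so the full stress increment lies on the virgin compression line:
S_c = C_c·H/(1+e₀)·log₁₀(σ'_f/σ'_0) = 0.31×5.7/(1+0.86)×log₁₀(97.474/55.723)
    = 0.95 × 0.24285 = 0.2307 m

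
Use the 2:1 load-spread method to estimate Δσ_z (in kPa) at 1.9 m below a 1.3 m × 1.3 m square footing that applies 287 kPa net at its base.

Δσ_z ≈ 47.4 kPa

By the 2:1 method the load spreads at 1 horizontal : 2 vertical, so at depth z the loaded area has grown by z in each plan dimension:
Δσ = qBL/((B+z)(L+z)) = 287×1.3×1.3/((1.3+1.9)(1.3+1.9)) = 47.366 kPa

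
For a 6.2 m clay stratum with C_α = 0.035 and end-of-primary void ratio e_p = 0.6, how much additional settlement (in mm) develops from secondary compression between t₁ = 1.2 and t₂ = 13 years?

Secondary compression: S_s = C_α·H/(1+e_p)·log₁₀(t₂/t₁)
S_s = 0.035×6.2/(1+0.6)×log₁₀(13/1.2)
    = 0.1356 × 1.035 = 0.1403 m

S_s ≈ 140 mm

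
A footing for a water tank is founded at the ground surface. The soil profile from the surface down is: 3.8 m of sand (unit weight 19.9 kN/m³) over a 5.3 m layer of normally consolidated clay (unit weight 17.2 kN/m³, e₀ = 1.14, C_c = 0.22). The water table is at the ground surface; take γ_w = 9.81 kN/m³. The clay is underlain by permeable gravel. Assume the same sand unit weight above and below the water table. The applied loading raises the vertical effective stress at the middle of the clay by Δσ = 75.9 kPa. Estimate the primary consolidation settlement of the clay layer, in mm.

S_c ≈ 198 mm

Mid-depth of clay below the ground surface: z = 3.8 + 5.3/2 = 6.45 m.
Total vertical stress at mid-clay: σ_v = 19.9×3.8 + 17.2×2.65 = 121.2 kPa.
Pore pressure: u = 9.81×(6.45 − 0) = 63.275 kPa.
Initial effective stress: σ'_0 = σ_v − u = 121.2 − 63.275 = 57.925 kPa.
Final effective stress: σ'_f = σ'_0 + Δσ = 57.925 + 75.9 = 133.82 kPa.
Normally consolidated clay, so the full stress increment lies on the virgin compression line:
S_c = C_c·H/(1+e₀)·log₁₀(σ'_f/σ'_0) = 0.22×5.3/(1+1.14)×log₁₀(133.82/57.925)
    = 0.54486 × 0.36365 = 0.1981 m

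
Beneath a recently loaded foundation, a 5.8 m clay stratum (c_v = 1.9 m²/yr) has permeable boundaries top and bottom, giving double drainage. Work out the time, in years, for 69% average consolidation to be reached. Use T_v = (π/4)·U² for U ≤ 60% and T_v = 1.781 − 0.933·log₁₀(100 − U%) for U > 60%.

Drainage path length: H_d = H/2 = 2.9 m (double drainage).
U > 60%: T_v = 1.781 − 0.933·log₁₀(100 − 69) = 0.38956.
t = T_v·H_d²/c_v = 0.38956×2.9²/1.9 = 1.724 years.

t ≈ 1.72 years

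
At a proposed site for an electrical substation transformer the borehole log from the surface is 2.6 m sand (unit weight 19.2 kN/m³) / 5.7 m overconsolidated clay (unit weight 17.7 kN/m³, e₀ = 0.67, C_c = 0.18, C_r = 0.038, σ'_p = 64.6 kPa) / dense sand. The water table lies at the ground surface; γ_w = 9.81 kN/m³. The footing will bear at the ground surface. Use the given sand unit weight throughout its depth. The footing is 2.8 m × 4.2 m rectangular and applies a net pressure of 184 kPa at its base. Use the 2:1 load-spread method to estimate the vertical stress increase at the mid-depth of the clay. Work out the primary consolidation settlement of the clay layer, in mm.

Mid-depth of clay below the ground surface: z = 2.6 + 5.7/2 = 5.45 m.
Total vertical stress at mid-clay: σ_v = 19.2×2.6 + 17.7×2.85 = 100.37 kPa.
Pore pressure: u = 9.81×(5.45 − 0) = 53.465 kPa.
Initial effective stress: σ'_0 = σ_v − u = 100.37 − 53.465 = 46.905 kPa.
Stress increase at mid-clay by the 2:1 spreading method:
Δσ = qBL/((B+z)(L+z)) = 184×2.8×4.2/((2.8+5.45)(4.2+5.45)) = 27.18 kPa
Final effective stress: σ'_f = 46.905 + 27.18 = 74.085 kPa.
σ'_f = 74.085 > σ'_p = 64.6 kPa, so the stress path crosses the preconsolidation pressure — recompression up to σ'_p, then virgin compression beyond:
S_c = H/(1+e₀)·[C_r·log₁₀(σ'_p/σ'_0) + C_c·log₁₀(σ'_f/σ'_p)]
    = 5.7/1.67 × [0.038×log₁₀(64.6/46.905) + 0.18×log₁₀(74.085/64.6)]
    = 3.4132 × [0.0052825 + 0.01071] = 0.05459 m

S_c ≈ 54.6 mm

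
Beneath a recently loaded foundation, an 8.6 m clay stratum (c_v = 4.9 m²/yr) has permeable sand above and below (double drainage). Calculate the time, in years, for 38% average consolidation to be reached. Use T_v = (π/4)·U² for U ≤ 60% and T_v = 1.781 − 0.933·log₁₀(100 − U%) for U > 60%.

Drainage path length: H_d = H/2 = 4.3 m (double drainage).
U ≤ 60%: T_v = (π/4)·U² = (π/4)×0.38² = 0.11341.
t = T_v·H_d²/c_v = 0.11341×4.3²/4.9 = 0.4279 years.

t ≈ 0.428 years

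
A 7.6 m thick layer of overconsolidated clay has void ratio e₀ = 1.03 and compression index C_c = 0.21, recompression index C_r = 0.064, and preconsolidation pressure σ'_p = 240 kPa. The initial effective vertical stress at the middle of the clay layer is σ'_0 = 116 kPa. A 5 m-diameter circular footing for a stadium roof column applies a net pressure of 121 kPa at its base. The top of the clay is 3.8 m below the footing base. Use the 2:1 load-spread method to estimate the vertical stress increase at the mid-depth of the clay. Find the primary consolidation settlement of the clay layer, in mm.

S_c ≈ 15.8 mm

Mid-depth of clay below the footing base: z = 3.8 + 7.6/2 = 7.6 m.
Stress increase at mid-clay by the 2:1 spreading method:
Δσ ≈ qD²/(D+z)² = 121×5²/(5+7.6)² = 19.054 kPa
Final effective stress: σ'_f = 116 + 19.054 = 135.05 kPa.
σ'_f = 135.05 ≤ σ'_p = 240 kPa, so the clay remains overconsolidated and only the recompression index applies:
S_c = C_r·H/(1+e₀)·log₁₀(σ'_f/σ'_0) = 0.064×7.6/2.03×log₁₀(135.05/116)
    = 0.2396 × 0.066037 = 0.01582 m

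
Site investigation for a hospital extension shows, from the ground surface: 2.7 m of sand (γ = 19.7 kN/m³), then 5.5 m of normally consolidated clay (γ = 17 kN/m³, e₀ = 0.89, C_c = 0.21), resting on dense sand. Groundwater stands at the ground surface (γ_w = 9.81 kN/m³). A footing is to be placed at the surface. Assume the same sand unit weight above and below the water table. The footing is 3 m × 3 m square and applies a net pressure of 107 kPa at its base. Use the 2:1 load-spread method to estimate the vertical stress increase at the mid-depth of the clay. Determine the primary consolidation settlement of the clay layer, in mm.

Mid-depth of clay below the ground surface: z = 2.7 + 5.5/2 = 5.45 m.
Total vertical stress at mid-clay: σ_v = 19.7×2.7 + 17×2.75 = 99.94 kPa.
Pore pressure: u = 9.81×(5.45 − 0) = 53.465 kPa.
Initial effective stress: σ'_0 = σ_v − u = 99.94 − 53.465 = 46.475 kPa.
Stress increase at mid-clay by the 2:1 spreading method:
Δσ = qBL/((B+z)(L+z)) = 107×3×3/((3+5.45)(3+5.45)) = 13.487 kPa
Final effective stress: σ'_f = σ'_0 + Δσ = 46.475 + 13.487 = 59.962 kPa.
Normally consolidated clay, so the full stress increment lies on the virgin compression line:
S_c = C_c·H/(1+e₀)·log₁₀(σ'_f/σ'_0) = 0.21×5.5/(1+0.89)×log₁₀(59.962/46.475)
    = 0.61111 × 0.11066 = 0.06763 m

S_c ≈ 67.6 mm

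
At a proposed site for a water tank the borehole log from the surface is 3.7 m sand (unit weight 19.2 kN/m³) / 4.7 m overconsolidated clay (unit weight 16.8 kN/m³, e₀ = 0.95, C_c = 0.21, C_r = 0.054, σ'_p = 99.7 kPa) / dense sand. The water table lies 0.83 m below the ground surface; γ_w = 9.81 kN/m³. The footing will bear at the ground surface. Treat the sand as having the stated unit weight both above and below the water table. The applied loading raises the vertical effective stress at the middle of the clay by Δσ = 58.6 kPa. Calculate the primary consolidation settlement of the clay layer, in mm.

Mid-depth of clay below the ground surface: z = 3.7 + 4.7/2 = 6.05 m.
Total vertical stress at mid-clay: σ_v = 19.2×3.7 + 16.8×2.35 = 110.52 kPa.
Pore pressure: u = 9.81×(6.05 − 0.83) = 51.208 kPa.
Initial effective stress: σ'_0 = σ_v − u = 110.52 − 51.208 = 59.312 kPa.
Final effective stress: σ'_f = 59.312 + 58.6 = 117.91 kPa.
σ'_f = 117.91 > σ'_p = 99.7 kPa, so the stress path crosses the preconsolidation pressure — recompression up to σ'_p, then virgin compression beyond:
S_c = H/(1+e₀)·[C_r·log₁₀(σ'_p/σ'_0) + C_c·log₁₀(σ'_f/σ'_p)]
    = 4.7/1.95 × [0.054×log₁₀(99.7/59.312) + 0.21×log₁₀(117.91/99.7)]
    = 2.4103 × [0.01218 + 0.0153] = 0.06624 m

S_c ≈ 66.2 mm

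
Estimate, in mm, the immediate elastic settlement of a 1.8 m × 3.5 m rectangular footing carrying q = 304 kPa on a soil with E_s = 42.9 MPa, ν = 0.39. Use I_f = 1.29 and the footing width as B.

S_e ≈ 14 mm

Immediate (elastic) settlement: S_e = q·B·(1−ν²)/E_s · I_f.
E_s = 42.9 MPa = 42900 kPa.
S_e = 304 × 1.8 × (1 − 0.39²) / 42900 × 1.29
    = 304 × 1.8 × 0.8479 / 42900 × 1.29
    = 0.01395 m = 13.95 mm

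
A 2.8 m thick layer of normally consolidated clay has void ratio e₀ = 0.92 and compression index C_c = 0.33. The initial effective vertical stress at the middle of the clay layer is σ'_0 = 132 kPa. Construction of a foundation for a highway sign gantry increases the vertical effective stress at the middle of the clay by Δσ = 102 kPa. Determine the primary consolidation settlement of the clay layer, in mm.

S_c ≈ 120 mm

Final effective stress: σ'_f = σ'_0 + Δσ = 132 + 102 = 234 kPa.
Normally consolidated clay, so the full stress increment lies on the virgin compression line:
S_c = C_c·H/(1+e₀)·log₁₀(σ'_f/σ'_0) = 0.33×2.8/(1+0.92)×log₁₀(234/132)
    = 0.48125 × 0.24864 = 0.1197 m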